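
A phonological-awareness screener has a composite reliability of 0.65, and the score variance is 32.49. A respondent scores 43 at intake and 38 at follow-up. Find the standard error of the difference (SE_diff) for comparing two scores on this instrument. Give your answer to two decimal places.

4.77

SD = √32.49 = 5.700
SEM = 5.700 * √(1 − 0.650) = 5.700 * √0.350 ≈ 5.700 * 0.592 ≈ 3.372
Standard error of the difference = 3.372·√2 ≈ 4.769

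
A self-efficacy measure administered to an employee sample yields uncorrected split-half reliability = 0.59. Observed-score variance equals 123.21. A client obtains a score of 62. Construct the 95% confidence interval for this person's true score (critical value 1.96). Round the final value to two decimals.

[50.95, 73.05]

SD = √123.21 ≈ 11.1000
Full-length reliability (Spearman-Brown) = 2(0.59)/(1+0.59) ≈ 0.7421
The standard error of measurement is 11.1000·√(1 − 0.7421) ≈ 11.1000·0.5078 ≈ 5.6366.
Margin = 1.96 · 5.6366 ≈ 11.0477
95% CI: 62 ± 11.0477 = [50.9523, 73.0477]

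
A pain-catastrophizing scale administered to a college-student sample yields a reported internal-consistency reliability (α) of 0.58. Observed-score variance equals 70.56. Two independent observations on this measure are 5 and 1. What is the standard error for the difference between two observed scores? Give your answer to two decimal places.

7.70

σ = 70.56^(1/2) = 8.4000
SEM = 8.4000×√(1 − 0.5800) ≈ 5.4438
SE_diff = √2 × SEM ≈ 7.6987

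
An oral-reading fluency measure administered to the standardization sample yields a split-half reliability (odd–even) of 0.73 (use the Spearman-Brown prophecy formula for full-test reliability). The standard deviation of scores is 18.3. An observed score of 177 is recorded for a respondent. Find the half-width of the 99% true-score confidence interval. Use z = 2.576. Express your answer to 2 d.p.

18.62

r_full = 2·0.73 / (1 + 0.73) ≈ 0.844
SEM = 18.300·√(1 − 0.844) ≈ 7.230
Margin = 2.576 · 7.230 ≈ 18.623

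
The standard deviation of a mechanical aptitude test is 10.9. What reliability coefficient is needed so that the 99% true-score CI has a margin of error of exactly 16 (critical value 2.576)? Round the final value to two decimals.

Required SEM = 16 / 2.576 ≃ 6.21118
r = 1 − (SEM / SD)² = 1 − (6.21118 / 10.9)² ≃ 1 − 0.32471 ≃ 0.67529

0.68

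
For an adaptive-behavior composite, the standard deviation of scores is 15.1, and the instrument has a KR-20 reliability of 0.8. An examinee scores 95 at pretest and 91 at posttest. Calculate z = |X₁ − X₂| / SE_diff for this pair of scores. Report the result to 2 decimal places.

The standard error of measurement is 15.1000*√(1 − 0.8000) ≈ 15.1000*0.4472 ≈ 6.7529.
SE_diff = SEM * √2 ≈ 6.7529 * 1.4142 ≈ 9.5501
z = 4 / 9.5501 ≈ 0.4188

0.42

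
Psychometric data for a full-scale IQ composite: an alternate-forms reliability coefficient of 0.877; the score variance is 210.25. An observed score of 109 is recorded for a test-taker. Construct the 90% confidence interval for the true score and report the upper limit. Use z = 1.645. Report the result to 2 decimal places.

117.37

SD = √210.25 ≃ 14.500
SEM = 14.500×√(1 − 0.877) ≃ 5.085
1.645 × SEM ≃ 8.365
Upper bound: 109 + 8.365 = 117.365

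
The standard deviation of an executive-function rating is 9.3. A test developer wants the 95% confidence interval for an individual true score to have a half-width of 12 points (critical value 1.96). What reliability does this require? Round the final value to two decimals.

SEM needed = half-width / z = 12/1.96 ≈ 6.1224
r = 1 − (6.1224/9.3)² ≈ 1 − 0.4334 ≈ 0.5666

0.57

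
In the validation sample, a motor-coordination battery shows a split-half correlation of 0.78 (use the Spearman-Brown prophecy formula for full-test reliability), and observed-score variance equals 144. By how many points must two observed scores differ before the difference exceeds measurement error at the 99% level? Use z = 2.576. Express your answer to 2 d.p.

15.37

SD = √144 ≃ 12.0000
Spearman-Brown: r = 2(0.78) / (1 + 0.78) = 1.5600 / 1.7800 ≃ 0.8764
The standard error of measurement is 12.0000·√(1 − 0.8764) ≃ 12.0000·0.3516 ≃ 4.2187.
Standard error of the difference = 4.2187·√2 ≃ 5.9662
Minimum reliable difference = 2.576 · SE_diff ≃ 2.576 · 5.9662 ≃ 15.3689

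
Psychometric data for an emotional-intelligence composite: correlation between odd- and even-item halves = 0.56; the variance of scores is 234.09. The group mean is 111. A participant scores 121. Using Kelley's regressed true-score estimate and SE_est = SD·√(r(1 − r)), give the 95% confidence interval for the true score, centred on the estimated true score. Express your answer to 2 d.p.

SD = √234.09 ≈ 15.3000
Full-length reliability (Spearman-Brown) = 2(0.56)/(1+0.56) ≈ 0.7179
T̂ = 0.7179(121) + 0.2821(111) ≈ 118.1795
SE_est = SD * √(r(1 − r)) = 15.3000 * √0.2025 ≈ 15.3000 * 0.4500 ≈ 6.8850
95% CI: 118.1795 ± 13.4945 ≈ (104.6849, 131.6740)

[104.68, 131.67]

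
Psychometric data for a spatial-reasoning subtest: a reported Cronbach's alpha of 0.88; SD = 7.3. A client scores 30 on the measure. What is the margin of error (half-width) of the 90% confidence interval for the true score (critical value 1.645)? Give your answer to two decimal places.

SEM = 7.3000 * √(1 − 0.8800) = 7.3000 * √0.1200 ≈ 7.3000 * 0.3464 ≈ 2.5288
Margin = 1.645 * 2.5288 ≈ 4.1599

4.16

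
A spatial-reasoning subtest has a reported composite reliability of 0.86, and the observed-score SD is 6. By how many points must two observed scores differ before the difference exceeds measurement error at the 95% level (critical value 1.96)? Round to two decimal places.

SEM = 6.00000 * √(1 − 0.86000) = 6.00000 * √0.14000 ≃ 6.00000 * 0.37417 ≃ 2.24499
SE_diff = √2 * SEM ≃ 3.17490
Smallest detectable difference = 1.96*3.17490 ≃ 6.22281

6.22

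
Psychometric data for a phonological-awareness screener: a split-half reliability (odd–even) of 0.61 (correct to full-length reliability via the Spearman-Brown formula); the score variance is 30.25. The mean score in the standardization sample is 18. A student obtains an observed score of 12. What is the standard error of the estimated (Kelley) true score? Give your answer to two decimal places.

σ = 30.25^(1/2) = 5.5000
r_full = 2·0.61 / (1 + 0.61) ≈ 0.7578
SE_est = 5.5000·√[r(1 − r)] ≈ 2.3564

2.36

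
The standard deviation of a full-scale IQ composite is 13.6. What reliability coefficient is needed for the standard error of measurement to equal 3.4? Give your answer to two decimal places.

Required reliability = 1 − (SEM/SD)² = 1 − 0.06250 ≈ 0.93750

0.94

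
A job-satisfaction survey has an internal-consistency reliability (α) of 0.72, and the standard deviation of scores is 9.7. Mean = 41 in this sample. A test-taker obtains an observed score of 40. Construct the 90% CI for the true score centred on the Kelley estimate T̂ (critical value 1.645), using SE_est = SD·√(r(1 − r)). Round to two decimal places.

[33.12, 47.44]

T̂ = r·X + (1 − r)·M = 0.7200·40 + 0.2800·41 = 28.8000 + 11.4800 ≃ 40.2800
SE_est = SD · √(r(1 − r)) = 9.7000 · √0.2016 ≃ 9.7000 · 0.4490 ≃ 4.3553
90% CI: 40.2800 ± 7.1645 ≃ (33.1155, 47.4445)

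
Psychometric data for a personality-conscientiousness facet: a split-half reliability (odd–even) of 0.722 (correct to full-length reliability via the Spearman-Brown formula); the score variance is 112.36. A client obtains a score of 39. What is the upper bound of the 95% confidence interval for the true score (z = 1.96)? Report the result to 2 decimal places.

47.35

SD = √112.36 ≈ 10.600
Full-length reliability (Spearman-Brown) = 2(0.722)/(1+0.722) ≈ 0.839
SEM = 10.600 × √(1 − 0.839) = 10.600 × √0.161 ≈ 10.600 × 0.402 ≈ 4.259
1.96 × SEM ≈ 8.348
Upper limit = 39 + 8.348 ≈ 47.348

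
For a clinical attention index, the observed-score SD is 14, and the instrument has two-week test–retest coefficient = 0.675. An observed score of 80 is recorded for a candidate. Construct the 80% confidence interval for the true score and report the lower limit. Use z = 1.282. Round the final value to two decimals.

SEM = 14.00000 × √(1 − 0.67500) = 14.00000 × √0.32500 ≃ 14.00000 × 0.57009 ≃ 7.98123
Half-width = 1.282×7.98123 ≃ 10.23193
Lower limit = 80 − 10.23193 ≃ 69.76807

69.77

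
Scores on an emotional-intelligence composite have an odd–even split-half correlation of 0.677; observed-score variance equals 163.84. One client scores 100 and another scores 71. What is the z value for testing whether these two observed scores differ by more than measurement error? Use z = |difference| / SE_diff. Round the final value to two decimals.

SD = √163.84 = 12.80000
Spearman-Brown: r = 2(0.677) / (1 + 0.677) = 1.35400 / 1.67700 ≈ 0.80739
SEM = 12.80000 * √(1 − 0.80739) = 12.80000 * √0.19261 ≈ 12.80000 * 0.43887 ≈ 5.61752
Standard error of the difference = 5.61752·√2 ≈ 7.94437
z = |100 − 71| / 7.94437 = 29 / 7.94437 ≈ 3.65038

3.65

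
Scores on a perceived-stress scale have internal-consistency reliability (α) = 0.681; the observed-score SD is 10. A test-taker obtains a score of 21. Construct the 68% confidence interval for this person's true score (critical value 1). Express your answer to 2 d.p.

[15.35, 26.65]

SEM = 10.000 × √(1 − 0.681) = 10.000 × √0.319 ≈ 10.000 × 0.565 ≈ 5.648
Half-width = 1×5.648 ≈ 5.648
68% CI: 21 ± 5.648 = [15.352, 26.648]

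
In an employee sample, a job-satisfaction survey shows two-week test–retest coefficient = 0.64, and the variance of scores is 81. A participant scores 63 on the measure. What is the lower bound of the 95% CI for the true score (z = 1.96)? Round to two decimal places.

SD = √81 ≈ 9.00000
SEM = 9.00000×√(1 − 0.64000) ≈ 5.40000
Margin = 1.96 × 5.40000 ≈ 10.58400
Lower limit = 63 − 10.58400 ≈ 52.41600

52.42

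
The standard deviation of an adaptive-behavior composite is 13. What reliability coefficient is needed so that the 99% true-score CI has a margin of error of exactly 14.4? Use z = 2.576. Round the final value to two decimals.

SEM needed = half-width / z = 14.4/2.576 ≈ 5.5901
r = 1 − (5.5901/13)² ≈ 1 − 0.1849 ≈ 0.8151

0.82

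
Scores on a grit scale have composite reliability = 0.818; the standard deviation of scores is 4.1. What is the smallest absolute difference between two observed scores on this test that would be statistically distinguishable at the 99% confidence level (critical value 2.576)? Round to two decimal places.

6.37

SEM = 4.1000 × √(1 − 0.8180) = 4.1000 × √0.1820 ≈ 4.1000 × 0.4266 ≈ 1.7491
Standard error of the difference = 1.7491·√2 ≈ 2.4736
Minimum reliable difference = 2.576 × SE_diff ≈ 2.576 × 2.4736 ≈ 6.3721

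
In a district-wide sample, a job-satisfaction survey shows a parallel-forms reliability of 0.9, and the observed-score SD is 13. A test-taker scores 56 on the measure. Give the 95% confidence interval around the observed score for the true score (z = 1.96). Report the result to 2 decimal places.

[47.94, 64.06]

SEM = 13.000 * √(1 − 0.900) = 13.000 * √0.100 ≈ 13.000 * 0.316 ≈ 4.111
1.96 * SEM ≈ 8.057
Interval: (47.943, 64.057)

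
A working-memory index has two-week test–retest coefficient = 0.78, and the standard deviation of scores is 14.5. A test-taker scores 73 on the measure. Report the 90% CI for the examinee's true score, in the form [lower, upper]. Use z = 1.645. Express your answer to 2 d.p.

The standard error of measurement is 14.5000×√(1 − 0.7800) ≈ 14.5000×0.4690 ≈ 6.8011.
Half-width = 1.645×6.8011 ≈ 11.1878
90% CI: 73 ± 11.1878 = [61.8122, 84.1878]

[61.81, 84.19]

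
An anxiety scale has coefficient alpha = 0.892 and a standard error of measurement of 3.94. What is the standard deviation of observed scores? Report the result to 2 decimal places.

SD = SEM / √(1 − r) = 3.94 / √0.108 ≈ 3.94 / 0.329 ≈ 11.989

11.99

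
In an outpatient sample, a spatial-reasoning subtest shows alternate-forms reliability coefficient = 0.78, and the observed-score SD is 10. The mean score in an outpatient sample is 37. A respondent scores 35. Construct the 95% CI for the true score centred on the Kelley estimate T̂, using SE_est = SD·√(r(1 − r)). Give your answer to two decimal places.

Estimated true score = 0.780·35 + (1 − 0.780)·37 ≈ 35.440
SE_est = SD · √(r(1 − r)) = 10.000 · √0.172 ≈ 10.000 · 0.414 ≈ 4.142
95% CI: 35.440 ± 8.119 ≈ (27.321, 43.559)

[27.32, 43.56]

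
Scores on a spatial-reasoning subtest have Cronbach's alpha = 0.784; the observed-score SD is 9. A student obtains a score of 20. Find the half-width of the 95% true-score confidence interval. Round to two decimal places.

8.20

The standard error of measurement is 9.000·√(1 − 0.784) ≈ 9.000·0.465 ≈ 4.183.
Margin = 1.96 · 4.183 ≈ 8.198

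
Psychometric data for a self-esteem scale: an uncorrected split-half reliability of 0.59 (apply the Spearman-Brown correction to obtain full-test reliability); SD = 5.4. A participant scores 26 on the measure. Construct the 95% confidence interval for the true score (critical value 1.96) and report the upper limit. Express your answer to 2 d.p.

31.37

r_full = 2·0.59 / (1 + 0.59) ≈ 0.7421
SEM = 5.4000×√(1 − 0.7421) ≈ 2.7421
Half-width = 1.96×2.7421 ≈ 5.3746
Upper bound: 26 + 5.3746 = 31.3746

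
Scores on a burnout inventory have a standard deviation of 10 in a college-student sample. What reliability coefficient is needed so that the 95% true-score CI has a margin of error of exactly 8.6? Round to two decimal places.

0.81

Required SEM = 8.6 / 1.96 ≃ 4.388
Required reliability = 1 − (SEM/SD)² = 1 − 0.193 ≃ 0.807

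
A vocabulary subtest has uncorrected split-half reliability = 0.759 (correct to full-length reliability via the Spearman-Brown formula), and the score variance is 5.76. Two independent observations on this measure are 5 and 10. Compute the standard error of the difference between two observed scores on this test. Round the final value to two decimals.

σ = 5.76^(1/2) = 2.400
Full-length reliability (Spearman-Brown) = 2(0.759)/(1+0.759) ≈ 0.863
SEM = 2.400·√(1 − 0.863) ≈ 0.888
SE_diff = √2 · SEM ≈ 1.256

1.26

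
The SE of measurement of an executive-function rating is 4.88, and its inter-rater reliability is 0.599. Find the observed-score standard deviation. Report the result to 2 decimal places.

7.71

SD = SEM / √(1 − r) = 4.88 / √0.40100 ≃ 4.88 / 0.63325 ≃ 7.70633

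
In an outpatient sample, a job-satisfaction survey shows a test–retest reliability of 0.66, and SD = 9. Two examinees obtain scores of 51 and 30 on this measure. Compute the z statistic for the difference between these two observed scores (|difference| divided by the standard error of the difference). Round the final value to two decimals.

SEM = 9.0000 · √(1 − 0.6600) = 9.0000 · √0.3400 ≈ 9.0000 · 0.5831 ≈ 5.2479
SE_diff = √2 · SEM ≈ 7.4216
z = |51 − 30| / 7.4216 = 21 / 7.4216 ≈ 2.8296

2.83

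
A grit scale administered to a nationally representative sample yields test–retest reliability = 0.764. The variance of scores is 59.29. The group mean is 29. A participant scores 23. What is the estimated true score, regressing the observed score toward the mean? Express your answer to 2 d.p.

24.42

T̂ = 0.7640(23) + 0.2360(29) ≈ 24.4160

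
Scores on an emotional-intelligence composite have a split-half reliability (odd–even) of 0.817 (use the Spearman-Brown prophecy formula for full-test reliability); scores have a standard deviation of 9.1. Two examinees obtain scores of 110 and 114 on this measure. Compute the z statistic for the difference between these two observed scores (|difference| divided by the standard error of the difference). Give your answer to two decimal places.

Spearman-Brown: r = 2(0.817) / (1 + 0.817) = 1.6340 / 1.8170 ≈ 0.8993
The standard error of measurement is 9.1000·√(1 − 0.8993) ≈ 9.1000·0.3174 ≈ 2.8879.
SE_diff = √2 · SEM ≈ 4.0842
z = |110 − 114| / 4.0842 = 4 / 4.0842 ≈ 0.9794

0.98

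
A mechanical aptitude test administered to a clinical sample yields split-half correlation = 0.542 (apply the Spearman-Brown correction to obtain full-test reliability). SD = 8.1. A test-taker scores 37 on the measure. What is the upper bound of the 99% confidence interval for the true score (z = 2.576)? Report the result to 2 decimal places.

48.37

Spearman-Brown: r = 2(0.542) / (1 + 0.542) = 1.084 / 1.542 ≃ 0.703
The standard error of measurement is 8.100*√(1 − 0.703) ≃ 8.100*0.545 ≃ 4.414.
Half-width = 2.576*4.414 ≃ 11.372
Upper limit = 37 + 11.372 ≃ 48.372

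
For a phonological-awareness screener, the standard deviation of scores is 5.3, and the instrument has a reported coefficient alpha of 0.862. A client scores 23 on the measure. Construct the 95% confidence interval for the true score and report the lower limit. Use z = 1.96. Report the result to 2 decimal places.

19.14

SEM = 5.300 · √(1 − 0.862) = 5.300 · √0.138 ≈ 5.300 · 0.371 ≈ 1.969
1.96 · SEM ≈ 3.859
Lower bound: 23 − 3.859 = 19.141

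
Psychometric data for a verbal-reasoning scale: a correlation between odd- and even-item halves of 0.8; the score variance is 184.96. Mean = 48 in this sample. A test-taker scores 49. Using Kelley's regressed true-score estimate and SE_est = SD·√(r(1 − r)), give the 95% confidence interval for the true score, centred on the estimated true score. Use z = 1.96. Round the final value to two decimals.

SD = √184.96 ≈ 13.60000
Spearman-Brown: r = 2(0.8) / (1 + 0.8) = 1.60000 / 1.80000 ≈ 0.88889
Estimated true score = 0.88889·49 + (1 − 0.88889)·48 ≈ 48.88889
SE_est = SD · √(r(1 − r)) = 13.60000 · √0.09877 ≈ 13.60000 · 0.31427 ≈ 4.27407
CI = 48.88889 ± 1.96 · 4.27407 → [40.51172, 57.26606]

[40.51, 57.27]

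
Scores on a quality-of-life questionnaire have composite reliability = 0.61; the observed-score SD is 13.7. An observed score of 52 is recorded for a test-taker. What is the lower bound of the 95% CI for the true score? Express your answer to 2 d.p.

The standard error of measurement is 13.700·√(1 − 0.610) ≈ 13.700·0.624 ≈ 8.556.
Half-width = 1.96·8.556 ≈ 16.769
Lower bound: 52 − 16.769 = 35.231

35.23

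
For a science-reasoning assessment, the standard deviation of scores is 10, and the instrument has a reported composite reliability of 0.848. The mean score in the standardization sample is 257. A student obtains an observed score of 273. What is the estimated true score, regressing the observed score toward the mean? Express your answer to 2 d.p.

270.57

T̂ = 0.848(273) + 0.152(257) ≈ 270.568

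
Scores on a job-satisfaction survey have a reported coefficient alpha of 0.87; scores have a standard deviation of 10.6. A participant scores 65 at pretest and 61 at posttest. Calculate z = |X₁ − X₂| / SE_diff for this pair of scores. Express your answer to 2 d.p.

0.74

SEM = 10.600 · √(1 − 0.870) = 10.600 · √0.130 ≈ 10.600 · 0.361 ≈ 3.822
Standard error of the difference = 3.822·√2 ≈ 5.405
z = 4 / 5.405 ≈ 0.740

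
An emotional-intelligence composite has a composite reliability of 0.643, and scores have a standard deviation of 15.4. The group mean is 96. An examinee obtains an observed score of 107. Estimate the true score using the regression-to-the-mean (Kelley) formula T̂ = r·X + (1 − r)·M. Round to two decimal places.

Estimated true score = 0.643×107 + (1 − 0.643)×96 ≈ 103.073

103.07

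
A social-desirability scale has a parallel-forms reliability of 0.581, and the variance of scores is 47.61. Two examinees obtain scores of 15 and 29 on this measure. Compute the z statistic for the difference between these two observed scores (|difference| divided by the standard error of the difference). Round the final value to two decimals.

σ = 47.61^(1/2) = 6.900
SEM = 6.900 · √(1 − 0.581) = 6.900 · √0.419 ≈ 6.900 · 0.647 ≈ 4.466
SE_diff = √2 · SEM ≈ 6.316
z = |15 − 29| / 6.316 = 14 / 6.316 ≈ 2.216

2.22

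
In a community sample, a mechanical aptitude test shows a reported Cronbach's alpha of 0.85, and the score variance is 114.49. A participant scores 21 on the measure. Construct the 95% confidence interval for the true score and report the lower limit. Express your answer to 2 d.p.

σ = 114.49^(1/2) = 10.700
SEM = 10.700·√(1 − 0.850) ≃ 4.144
1.96 · SEM ≃ 8.122
Lower limit = 21 − 8.122 ≃ 12.878

12.88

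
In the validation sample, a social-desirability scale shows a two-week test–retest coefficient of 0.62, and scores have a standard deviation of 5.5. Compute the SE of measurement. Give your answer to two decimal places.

3.39

SEM = 5.500 × √(1 − 0.620) = 5.500 × √0.380 ≈ 5.500 × 0.616 ≈ 3.390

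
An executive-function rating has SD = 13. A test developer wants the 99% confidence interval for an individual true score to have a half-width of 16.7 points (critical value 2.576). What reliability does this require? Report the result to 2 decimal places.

SEM needed = half-width / z = 16.7/2.576 ≃ 6.483
Required reliability = 1 − (SEM/SD)² = 1 − 0.249 ≃ 0.751

0.75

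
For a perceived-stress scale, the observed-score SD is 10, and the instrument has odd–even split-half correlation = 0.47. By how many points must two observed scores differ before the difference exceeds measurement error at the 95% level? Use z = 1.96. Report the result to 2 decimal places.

Full-length reliability (Spearman-Brown) = 2(0.47)/(1+0.47) ≈ 0.639
SEM = 10.000 · √(1 − 0.639) = 10.000 · √0.361 ≈ 10.000 · 0.600 ≈ 6.005
Standard error of the difference = 6.005·√2 ≈ 8.492
Smallest detectable difference = 1.96·8.492 ≈ 16.644

16.64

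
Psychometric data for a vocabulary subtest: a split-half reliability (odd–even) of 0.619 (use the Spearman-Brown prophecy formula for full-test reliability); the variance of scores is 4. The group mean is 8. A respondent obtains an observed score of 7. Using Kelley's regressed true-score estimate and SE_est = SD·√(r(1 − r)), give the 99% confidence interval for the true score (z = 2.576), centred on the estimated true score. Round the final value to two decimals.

[5.05, 9.42]

SD = √4 = 2.00000
Spearman-Brown: r = 2(0.619) / (1 + 0.619) = 1.23800 / 1.61900 ≈ 0.76467
T̂ = 0.76467(7) + 0.23533(8) ≈ 7.23533
SE_est = SD * √(r(1 − r)) = 2.00000 * √0.17995 ≈ 2.00000 * 0.42421 ≈ 0.84841
CI = 7.23533 ± 2.576 * 0.84841 → [5.04983, 9.42084]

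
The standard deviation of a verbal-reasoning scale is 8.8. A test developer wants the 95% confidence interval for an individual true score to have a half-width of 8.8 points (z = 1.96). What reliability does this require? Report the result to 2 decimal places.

0.74

SEM needed = half-width / z = 8.8/1.96 ≈ 4.4898
r = 1 − (4.4898/8.8)² ≈ 1 − 0.2603 ≈ 0.7397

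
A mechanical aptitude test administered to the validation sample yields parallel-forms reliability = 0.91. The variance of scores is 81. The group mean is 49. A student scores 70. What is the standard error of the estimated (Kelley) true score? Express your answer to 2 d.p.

2.58

σ = 81^(1/2) = 9.00000
SE_est = 9.00000·√(0.91000·0.09000) ≈ 2.57564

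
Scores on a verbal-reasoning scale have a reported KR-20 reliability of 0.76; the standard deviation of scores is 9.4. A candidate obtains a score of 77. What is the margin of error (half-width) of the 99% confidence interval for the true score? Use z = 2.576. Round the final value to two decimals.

11.86

The standard error of measurement is 9.4000·√(1 − 0.7600) ≈ 9.4000·0.4899 ≈ 4.6050.
Margin = 2.576 · 4.6050 ≈ 11.8626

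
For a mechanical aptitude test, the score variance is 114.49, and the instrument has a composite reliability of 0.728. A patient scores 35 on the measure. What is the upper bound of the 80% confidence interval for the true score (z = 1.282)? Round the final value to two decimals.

SD = √114.49 = 10.7000
The standard error of measurement is 10.7000*√(1 − 0.7280) ≃ 10.7000*0.5215 ≃ 5.5804.
1.282 * SEM ≃ 7.1541
Upper limit = 35 + 7.1541 ≃ 42.1541

42.15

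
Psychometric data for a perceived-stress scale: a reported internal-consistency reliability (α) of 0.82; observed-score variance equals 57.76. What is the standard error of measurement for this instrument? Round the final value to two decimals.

3.22

SD = √57.76 = 7.600
The standard error of measurement is 7.600*√(1 − 0.820) ≈ 7.600*0.424 ≈ 3.224.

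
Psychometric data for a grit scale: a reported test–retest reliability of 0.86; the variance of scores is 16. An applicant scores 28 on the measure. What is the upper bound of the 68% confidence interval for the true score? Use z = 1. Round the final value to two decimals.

29.50

SD = √16 ≃ 4.000
SEM = 4.000 * √(1 − 0.860) = 4.000 * √0.140 ≃ 4.000 * 0.374 ≃ 1.497
Margin = 1 * 1.497 ≃ 1.497
Upper bound: 28 + 1.497 = 29.497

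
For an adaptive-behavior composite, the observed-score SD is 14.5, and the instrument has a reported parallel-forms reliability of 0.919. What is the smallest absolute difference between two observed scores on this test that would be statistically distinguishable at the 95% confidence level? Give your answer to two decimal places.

11.44

The standard error of measurement is 14.500·√(1 − 0.919) ≈ 14.500·0.285 ≈ 4.127.
SE_diff = SEM · √2 ≈ 4.127 · 1.414 ≈ 5.836
Smallest detectable difference = 1.96·5.836 ≈ 11.439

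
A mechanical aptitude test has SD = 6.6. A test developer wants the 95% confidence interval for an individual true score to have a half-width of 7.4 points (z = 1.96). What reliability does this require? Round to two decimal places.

Required SEM = 7.4 / 1.96 ≃ 3.7755
Required reliability = 1 − (SEM/SD)² = 1 − 0.3272 ≃ 0.6728

0.67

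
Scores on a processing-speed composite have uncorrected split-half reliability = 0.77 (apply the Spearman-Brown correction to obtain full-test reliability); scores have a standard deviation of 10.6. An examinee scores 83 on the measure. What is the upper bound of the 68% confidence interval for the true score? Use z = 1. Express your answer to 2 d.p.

r_full = 2·0.77 / (1 + 0.77) ≈ 0.8701
SEM = 10.6000 × √(1 − 0.8701) = 10.6000 × √0.1299 ≈ 10.6000 × 0.3605 ≈ 3.8211
1 × SEM ≈ 3.8211
Upper limit = 83 + 3.8211 ≈ 86.8211

86.82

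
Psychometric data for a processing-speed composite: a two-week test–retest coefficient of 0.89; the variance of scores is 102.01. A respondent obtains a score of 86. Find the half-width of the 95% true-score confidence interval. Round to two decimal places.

6.57

σ = 102.01^(1/2) = 10.10000
The standard error of measurement is 10.10000*√(1 − 0.89000) ≈ 10.10000*0.33166 ≈ 3.34979.
1.96 * SEM ≈ 6.56559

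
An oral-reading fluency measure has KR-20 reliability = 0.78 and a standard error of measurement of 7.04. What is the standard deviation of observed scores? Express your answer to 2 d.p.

SD = SEM / √(1 − r) = 7.04 / √0.220 ≃ 7.04 / 0.469 ≃ 15.009

15.01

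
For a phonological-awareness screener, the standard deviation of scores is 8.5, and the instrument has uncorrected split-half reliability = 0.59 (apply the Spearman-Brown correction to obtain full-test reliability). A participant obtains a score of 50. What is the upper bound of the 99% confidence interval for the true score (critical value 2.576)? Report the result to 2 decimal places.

r_full = 2·0.59 / (1 + 0.59) ≈ 0.742
SEM = 8.500 * √(1 − 0.742) = 8.500 * √0.258 ≈ 8.500 * 0.508 ≈ 4.316
Margin = 2.576 * 4.316 ≈ 11.119
Upper limit = 50 + 11.119 ≈ 61.119

61.12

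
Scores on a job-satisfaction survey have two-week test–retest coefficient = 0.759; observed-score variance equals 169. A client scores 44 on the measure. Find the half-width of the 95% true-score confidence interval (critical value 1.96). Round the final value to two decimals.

12.51

σ = 169^(1/2) = 13.00000
SEM = 13.00000×√(1 − 0.75900) ≈ 6.38193
Half-width = 1.96×6.38193 ≈ 12.50858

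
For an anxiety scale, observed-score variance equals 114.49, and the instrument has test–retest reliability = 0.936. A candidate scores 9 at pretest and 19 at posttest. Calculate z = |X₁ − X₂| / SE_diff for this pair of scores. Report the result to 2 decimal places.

2.61

SD = √114.49 = 10.700
The standard error of measurement is 10.700·√(1 − 0.936) ≈ 10.700·0.253 ≈ 2.707.
SE_diff = SEM · √2 ≈ 2.707 · 1.414 ≈ 3.828
z = 10 / 3.828 ≈ 2.612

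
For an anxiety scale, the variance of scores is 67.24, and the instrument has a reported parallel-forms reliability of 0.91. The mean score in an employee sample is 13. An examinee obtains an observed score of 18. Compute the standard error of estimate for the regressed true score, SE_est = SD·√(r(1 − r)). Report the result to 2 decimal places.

σ = 67.24^(1/2) = 8.200
SE_est = SD × √(r(1 − r)) = 8.200 × √0.082 ≈ 8.200 × 0.286 ≈ 2.347

2.35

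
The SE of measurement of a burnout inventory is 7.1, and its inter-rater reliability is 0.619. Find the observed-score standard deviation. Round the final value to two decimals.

11.50

SD = SEM / √(1 − r) = 7.1 / √0.3810 ≃ 7.1 / 0.6173 ≃ 11.5026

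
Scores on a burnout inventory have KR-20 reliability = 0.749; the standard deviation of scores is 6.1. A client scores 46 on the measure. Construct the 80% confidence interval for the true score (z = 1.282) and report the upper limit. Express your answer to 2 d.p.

SEM = 6.1000 * √(1 − 0.7490) = 6.1000 * √0.2510 ≃ 6.1000 * 0.5010 ≃ 3.0561
1.282 * SEM ≃ 3.9179
Upper limit = 46 + 3.9179 ≃ 49.9179

49.92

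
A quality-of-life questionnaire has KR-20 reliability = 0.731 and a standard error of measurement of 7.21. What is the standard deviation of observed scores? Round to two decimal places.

SD = SEM / √(1 − r) = 7.21 / √0.269 ≈ 7.21 / 0.519 ≈ 13.901

13.90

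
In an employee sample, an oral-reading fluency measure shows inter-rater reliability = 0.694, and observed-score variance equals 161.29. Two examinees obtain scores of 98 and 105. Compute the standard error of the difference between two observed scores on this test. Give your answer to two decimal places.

9.94

σ = 161.29^(1/2) = 12.7000
The standard error of measurement is 12.7000·√(1 − 0.6940) ≈ 12.7000·0.5532 ≈ 7.0253.
SE_diff = SEM · √2 ≈ 7.0253 · 1.4142 ≈ 9.9353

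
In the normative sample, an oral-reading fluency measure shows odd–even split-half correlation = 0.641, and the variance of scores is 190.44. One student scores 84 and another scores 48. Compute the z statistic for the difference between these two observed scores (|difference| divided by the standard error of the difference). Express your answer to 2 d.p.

SD = √190.44 ≈ 13.80000
Full-length reliability (Spearman-Brown) = 2(0.641)/(1+0.641) ≈ 0.78123
SEM = 13.80000·√(1 − 0.78123) ≈ 6.45464
Standard error of the difference = 6.45464·√2 ≈ 9.12824
z = 36 / 9.12824 ≈ 3.94381

3.94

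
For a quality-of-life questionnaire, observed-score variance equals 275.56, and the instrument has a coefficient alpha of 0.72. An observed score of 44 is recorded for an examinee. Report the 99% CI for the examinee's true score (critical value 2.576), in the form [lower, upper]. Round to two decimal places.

[21.37, 66.63]

σ = 275.56^(1/2) = 16.6000
The standard error of measurement is 16.6000·√(1 − 0.7200) ≈ 16.6000·0.5292 ≈ 8.7839.
Margin = 2.576 · 8.7839 ≈ 22.6273
99% CI: 44 ± 22.6273 = [21.3727, 66.6273]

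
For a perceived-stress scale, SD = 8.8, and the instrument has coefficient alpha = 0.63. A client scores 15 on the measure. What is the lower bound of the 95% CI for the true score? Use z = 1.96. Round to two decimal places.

4.51

SEM = 8.80000 · √(1 − 0.63000) = 8.80000 · √0.37000 ≃ 8.80000 · 0.60828 ≃ 5.35283
Margin = 1.96 · 5.35283 ≃ 10.49155
Lower limit = 15 − 10.49155 ≃ 4.50845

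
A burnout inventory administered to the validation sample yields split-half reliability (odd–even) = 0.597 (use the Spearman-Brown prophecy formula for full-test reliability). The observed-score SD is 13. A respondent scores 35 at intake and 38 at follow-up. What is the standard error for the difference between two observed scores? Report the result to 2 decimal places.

Full-length reliability (Spearman-Brown) = 2(0.597)/(1+0.597) ≈ 0.748
SEM = 13.000 * √(1 − 0.748) = 13.000 * √0.252 ≈ 13.000 * 0.502 ≈ 6.530
SE_diff = SEM * √2 ≈ 6.530 * 1.414 ≈ 9.235

9.24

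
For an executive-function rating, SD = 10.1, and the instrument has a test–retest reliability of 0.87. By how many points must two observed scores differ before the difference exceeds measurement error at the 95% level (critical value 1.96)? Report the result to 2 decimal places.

10.09

The standard error of measurement is 10.100·√(1 − 0.870) ≃ 10.100·0.361 ≃ 3.642.
SE_diff = SEM · √2 ≃ 3.642 · 1.414 ≃ 5.150
Minimum reliable difference = 1.96 · SE_diff ≃ 1.96 · 5.150 ≃ 10.094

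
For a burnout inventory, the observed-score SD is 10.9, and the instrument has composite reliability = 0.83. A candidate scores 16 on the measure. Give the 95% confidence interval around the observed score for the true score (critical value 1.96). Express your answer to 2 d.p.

[7.19, 24.81]

The standard error of measurement is 10.9000×√(1 − 0.8300) ≈ 10.9000×0.4123 ≈ 4.4942.
Margin = 1.96 × 4.4942 ≈ 8.8086
CI = 16 ± 8.8086 → [7.1914, 24.8086]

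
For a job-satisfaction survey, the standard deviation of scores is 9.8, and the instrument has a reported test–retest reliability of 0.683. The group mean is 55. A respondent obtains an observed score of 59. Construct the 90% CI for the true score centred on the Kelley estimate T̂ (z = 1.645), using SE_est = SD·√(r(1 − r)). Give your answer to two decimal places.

T̂ = r·X + (1 − r)·M = 0.68300·59 + 0.31700·55 = 40.29700 + 17.43500 ≈ 57.73200
SE_est = 9.80000·√(0.68300·0.31700) ≈ 4.56001
CI = 57.73200 ± 1.645 · 4.56001 → [50.23078, 65.23322]

[50.23, 65.23]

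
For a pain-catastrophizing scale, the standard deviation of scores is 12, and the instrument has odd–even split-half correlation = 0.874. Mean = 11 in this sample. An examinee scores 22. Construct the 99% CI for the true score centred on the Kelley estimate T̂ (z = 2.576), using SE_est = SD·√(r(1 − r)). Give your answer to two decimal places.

Spearman-Brown: r = 2(0.874) / (1 + 0.874) = 1.748 / 1.874 ≈ 0.933
T̂ = r·X + (1 − r)·M = 0.933·22 + 0.067·11 ≈ 20.521 + 0.740 ≈ 21.260
SE_est = 12.000·√(0.933·0.067) ≈ 3.005
CI = 21.260 ± 2.576 · 3.005 → [13.519, 29.002]

[13.52, 29.00]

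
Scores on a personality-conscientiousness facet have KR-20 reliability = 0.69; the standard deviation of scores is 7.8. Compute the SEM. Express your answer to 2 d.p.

4.34

The standard error of measurement is 7.8000·√(1 − 0.6900) ≃ 7.8000·0.5568 ≃ 4.3429.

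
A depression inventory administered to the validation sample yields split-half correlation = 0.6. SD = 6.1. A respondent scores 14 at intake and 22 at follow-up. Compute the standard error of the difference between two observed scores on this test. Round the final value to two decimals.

Spearman-Brown: r = 2(0.6) / (1 + 0.6) = 1.2000 / 1.6000 ≈ 0.7500
SEM = 6.1000 * √(1 − 0.7500) = 6.1000 * √0.2500 ≈ 6.1000 * 0.5000 ≈ 3.0500
SE_diff = √2 * SEM ≈ 4.3134

4.31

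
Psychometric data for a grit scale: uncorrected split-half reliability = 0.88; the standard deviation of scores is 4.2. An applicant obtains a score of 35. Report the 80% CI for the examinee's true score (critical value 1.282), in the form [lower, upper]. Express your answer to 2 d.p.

r_full = 2·0.88 / (1 + 0.88) ≈ 0.9362
SEM = 4.2000·√(1 − 0.9362) ≈ 1.0611
1.282 · SEM ≈ 1.3603
Interval: (33.6397, 36.3603)

[33.64, 36.36]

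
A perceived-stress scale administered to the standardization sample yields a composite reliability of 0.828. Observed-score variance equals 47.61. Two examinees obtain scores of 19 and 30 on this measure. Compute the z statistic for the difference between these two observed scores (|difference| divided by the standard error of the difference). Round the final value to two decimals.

2.72

SD = √47.61 ≃ 6.9000
SEM = 6.9000·√(1 − 0.8280) ≃ 2.8616
SE_diff = √2 · SEM ≃ 4.0470
z = |19 − 30| / 4.0470 = 11 / 4.0470 ≃ 2.7181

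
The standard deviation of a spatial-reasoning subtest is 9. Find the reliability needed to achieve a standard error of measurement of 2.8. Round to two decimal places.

Required reliability = 1 − (SEM/SD)² = 1 − 0.09679 ≈ 0.90321

0.90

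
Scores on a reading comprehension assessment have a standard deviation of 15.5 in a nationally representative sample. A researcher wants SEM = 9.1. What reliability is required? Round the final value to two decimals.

r = 1 − (9.100/15.5)² ≈ 1 − 0.345 ≈ 0.655

0.66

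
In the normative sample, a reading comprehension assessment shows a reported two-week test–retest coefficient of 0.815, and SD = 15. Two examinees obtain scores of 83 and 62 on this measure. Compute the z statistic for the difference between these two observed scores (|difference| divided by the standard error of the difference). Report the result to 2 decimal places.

SEM = 15.000 · √(1 − 0.815) = 15.000 · √0.185 ≈ 15.000 · 0.430 ≈ 6.452
SE_diff = SEM · √2 ≈ 6.452 · 1.414 ≈ 9.124
z = |83 − 62| / 9.124 = 21 / 9.124 ≈ 2.302

2.30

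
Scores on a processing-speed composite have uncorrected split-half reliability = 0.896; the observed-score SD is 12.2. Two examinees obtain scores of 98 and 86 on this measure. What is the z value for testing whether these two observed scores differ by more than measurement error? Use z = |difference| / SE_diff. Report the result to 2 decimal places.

r_full = 2·0.896 / (1 + 0.896) ≃ 0.94515
SEM = 12.20000 * √(1 − 0.94515) = 12.20000 * √0.05485 ≃ 12.20000 * 0.23421 ≃ 2.85731
SE_diff = √2 * SEM ≃ 4.04085
z = 12 / 4.04085 ≃ 2.96967

2.97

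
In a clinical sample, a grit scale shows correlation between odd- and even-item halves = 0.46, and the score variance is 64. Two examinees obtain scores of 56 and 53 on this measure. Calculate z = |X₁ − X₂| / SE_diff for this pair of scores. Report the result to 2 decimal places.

σ = 64^(1/2) = 8.0000
Spearman-Brown: r = 2(0.46) / (1 + 0.46) = 0.9200 / 1.4600 ≈ 0.6301
SEM = 8.0000*√(1 − 0.6301) ≈ 4.8653
Standard error of the difference = 4.8653·√2 ≈ 6.8806
z = 3 / 6.8806 ≈ 0.4360

0.44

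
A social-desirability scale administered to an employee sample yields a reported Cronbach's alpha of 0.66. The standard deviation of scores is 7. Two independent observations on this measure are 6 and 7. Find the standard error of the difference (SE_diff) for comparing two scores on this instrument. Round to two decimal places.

5.77

The standard error of measurement is 7.0000*√(1 − 0.6600) ≈ 7.0000*0.5831 ≈ 4.0817.
SE_diff = √2 * SEM ≈ 5.7723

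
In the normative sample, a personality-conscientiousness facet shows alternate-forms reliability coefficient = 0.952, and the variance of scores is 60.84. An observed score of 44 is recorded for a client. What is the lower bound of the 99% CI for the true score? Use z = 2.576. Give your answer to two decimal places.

39.60

SD = √60.84 = 7.8000
SEM = 7.8000×√(1 − 0.9520) ≈ 1.7089
Margin = 2.576 × 1.7089 ≈ 4.4021
Lower bound: 44 − 4.4021 = 39.5979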